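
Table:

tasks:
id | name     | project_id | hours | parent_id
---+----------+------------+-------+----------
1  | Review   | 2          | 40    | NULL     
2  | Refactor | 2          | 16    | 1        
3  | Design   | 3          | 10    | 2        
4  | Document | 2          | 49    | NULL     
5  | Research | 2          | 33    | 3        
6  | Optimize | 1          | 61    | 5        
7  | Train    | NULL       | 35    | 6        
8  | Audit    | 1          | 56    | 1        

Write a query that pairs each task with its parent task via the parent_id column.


This is a self-join: tasks is joined to a second copy of itself, matching each row's parent_id to another row's id. Use LEFT JOIN so rows with parent_id=NULL are kept.
  - task 1 (Review): parent_id=NULL -> NULL
  - task 2 (Refactor): parent_id=1 -> Review
  - task 3 (Design): parent_id=2 -> Refactor
  - task 4 (Document): parent_id=NULL -> NULL
  - task 5 (Research): parent_id=3 -> Design
  - task 6 (Optimize): parent_id=5 -> Research
  - task 7 (Train): parent_id=6 -> Optimize
  - task 8 (Audit): parent_id=1 -> Review

SQL:
SELECT a.name AS item, b.name AS parent
FROM tasks a
LEFT JOIN tasks b ON a.parent_id = b.id

Result:
item     | parent  
---------+---------
Review   | NULL    
Refactor | Review  
Design   | Refactor
Document | NULL    
Research | Design  
Optimize | Research
Train    | Optimize
Audit    | Review  


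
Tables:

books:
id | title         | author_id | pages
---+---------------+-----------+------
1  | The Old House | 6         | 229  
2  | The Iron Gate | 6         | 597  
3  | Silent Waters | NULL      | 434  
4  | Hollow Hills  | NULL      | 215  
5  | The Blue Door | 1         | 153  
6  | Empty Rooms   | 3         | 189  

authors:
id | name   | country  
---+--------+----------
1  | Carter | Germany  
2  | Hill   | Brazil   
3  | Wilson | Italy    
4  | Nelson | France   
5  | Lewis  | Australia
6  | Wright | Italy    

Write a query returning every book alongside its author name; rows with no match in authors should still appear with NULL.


LEFT JOIN keeps every row from books (the left table); where author_id has no match in authors, the author columns become NULL. Walk through each book:
  - book 1 (The Old House): author_id=6 -> matches Wright
  - book 2 (The Iron Gate): author_id=6 -> matches Wright
  - book 3 (Silent Waters): author_id=NULL, no match -> kept with NULL
  - book 4 (Hollow Hills): author_id=NULL, no match -> kept with NULL
  - book 5 (The Blue Door): author_id=1 -> matches Carter
  - book 6 (Empty Rooms): author_id=3 -> matches Wilson
All 6 rows appear; 2 have NULL author.

SQL:
SELECT a.title, b.name AS author
FROM books a
LEFT JOIN authors b ON a.author_id = b.id

Result:
title         | author
--------------+-------
The Old House | Wright
The Iron Gate | Wright
Silent Waters | NULL  
Hollow Hills  | NULL  
The Blue Door | Carter
Empty Rooms   | Wilson


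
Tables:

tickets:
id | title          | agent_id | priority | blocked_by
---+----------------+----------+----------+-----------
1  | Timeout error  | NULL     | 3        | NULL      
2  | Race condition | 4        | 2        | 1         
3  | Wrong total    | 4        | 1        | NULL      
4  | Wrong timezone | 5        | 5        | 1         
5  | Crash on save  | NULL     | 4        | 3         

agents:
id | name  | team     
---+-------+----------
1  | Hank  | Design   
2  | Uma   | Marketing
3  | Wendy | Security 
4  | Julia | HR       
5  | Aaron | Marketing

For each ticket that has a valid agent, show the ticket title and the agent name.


INNER JOIN keeps only tickets rows whose agent_id matches an id in agents. Walk through each ticket:
  - ticket 1 (Timeout error): agent_id=NULL, no match -> dropped
  - ticket 2 (Race condition): agent_id=4 -> matches Julia
  - ticket 3 (Wrong total): agent_id=4 -> matches Julia
  - ticket 4 (Wrong timezone): agent_id=5 -> matches Aaron
  - ticket 5 (Crash on save): agent_id=NULL, no match -> dropped
So 2 of 5 rows are dropped.

SQL:
SELECT a.title, b.name AS agent
FROM tickets a
INNER JOIN agents b ON a.agent_id = b.id

Result:
title          | agent
---------------+------
Race condition | Julia
Wrong total    | Julia
Wrong timezone | Aaron


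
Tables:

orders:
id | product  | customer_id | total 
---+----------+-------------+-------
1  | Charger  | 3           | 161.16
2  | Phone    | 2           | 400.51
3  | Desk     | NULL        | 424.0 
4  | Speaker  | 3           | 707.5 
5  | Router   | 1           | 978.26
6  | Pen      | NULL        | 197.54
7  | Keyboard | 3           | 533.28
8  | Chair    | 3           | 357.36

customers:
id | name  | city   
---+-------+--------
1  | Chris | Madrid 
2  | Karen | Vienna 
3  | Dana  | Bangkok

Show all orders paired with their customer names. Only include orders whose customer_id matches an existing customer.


INNER JOIN keeps only orders rows whose customer_id matches an id in customers. Walk through each order:
  - order 1 (Charger): customer_id=3 -> matches Dana
  - order 2 (Phone): customer_id=2 -> matches Karen
  - order 3 (Desk): customer_id=NULL, no match -> dropped
  - order 4 (Speaker): customer_id=3 -> matches Dana
  - order 5 (Router): customer_id=1 -> matches Chris
  - order 6 (Pen): customer_id=NULL, no match -> dropped
  - order 7 (Keyboard): customer_id=3 -> matches Dana
  - order 8 (Chair): customer_id=3 -> matches Dana
So 2 of 8 rows are dropped.

SQL:
SELECT a.product, b.name AS customer
FROM orders a
INNER JOIN customers b ON a.customer_id = b.id

Result:
product  | customer
---------+---------
Charger  | Dana    
Phone    | Karen   
Speaker  | Dana    
Router   | Chris   
Keyboard | Dana    
Chair    | Dana    


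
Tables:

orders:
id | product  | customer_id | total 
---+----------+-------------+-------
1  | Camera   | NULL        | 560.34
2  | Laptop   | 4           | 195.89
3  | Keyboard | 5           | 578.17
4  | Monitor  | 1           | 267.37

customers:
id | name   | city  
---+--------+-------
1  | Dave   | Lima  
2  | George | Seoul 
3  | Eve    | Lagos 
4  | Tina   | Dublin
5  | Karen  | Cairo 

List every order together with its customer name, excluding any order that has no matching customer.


INNER JOIN keeps only orders rows whose customer_id matches an id in customers. Walk through each order:
  - order 1 (Camera): customer_id=NULL, no match -> dropped
  - order 2 (Laptop): customer_id=4 -> matches Tina
  - order 3 (Keyboard): customer_id=5 -> matches Karen
  - order 4 (Monitor): customer_id=1 -> matches Dave
So 1 of 4 rows is dropped.

SQL:
SELECT a.product, b.name AS customer
FROM orders a
INNER JOIN customers b ON a.customer_id = b.id

Result:
product  | customer
---------+---------
Laptop   | Tina    
Keyboard | Karen   
Monitor  | Dave    


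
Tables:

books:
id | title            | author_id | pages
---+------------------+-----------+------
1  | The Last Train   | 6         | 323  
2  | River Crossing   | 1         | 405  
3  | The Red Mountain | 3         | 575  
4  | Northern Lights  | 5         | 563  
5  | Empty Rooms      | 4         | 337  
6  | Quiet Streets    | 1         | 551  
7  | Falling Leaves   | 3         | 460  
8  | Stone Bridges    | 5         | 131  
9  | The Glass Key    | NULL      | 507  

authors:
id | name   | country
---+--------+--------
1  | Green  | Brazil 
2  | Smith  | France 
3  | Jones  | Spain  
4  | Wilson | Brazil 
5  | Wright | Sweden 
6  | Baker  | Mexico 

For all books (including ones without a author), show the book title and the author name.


LEFT JOIN keeps every row from books (the left table); where author_id has no match in authors, the author columns become NULL. Walk through each book:
  - book 1 (The Last Train): author_id=6 -> matches Baker
  - book 2 (River Crossing): author_id=1 -> matches Green
  - book 3 (The Red Mountain): author_id=3 -> matches Jones
  - book 4 (Northern Lights): author_id=5 -> matches Wright
  - book 5 (Empty Rooms): author_id=4 -> matches Wilson
  - book 6 (Quiet Streets): author_id=1 -> matches Green
  - book 7 (Falling Leaves): author_id=3 -> matches Jones
  - book 8 (Stone Bridges): author_id=5 -> matches Wright
  - book 9 (The Glass Key): author_id=NULL, no match -> kept with NULL
All 9 rows appear; 1 has NULL author.

SQL:
SELECT a.title, b.name AS author
FROM books a
LEFT JOIN authors b ON a.author_id = b.id

Result:
title            | author
-----------------+-------
The Last Train   | Baker 
River Crossing   | Green 
The Red Mountain | Jones 
Northern Lights  | Wright
Empty Rooms      | Wilson
Quiet Streets    | Green 
Falling Leaves   | Jones 
Stone Bridges    | Wright
The Glass Key    | NULL  


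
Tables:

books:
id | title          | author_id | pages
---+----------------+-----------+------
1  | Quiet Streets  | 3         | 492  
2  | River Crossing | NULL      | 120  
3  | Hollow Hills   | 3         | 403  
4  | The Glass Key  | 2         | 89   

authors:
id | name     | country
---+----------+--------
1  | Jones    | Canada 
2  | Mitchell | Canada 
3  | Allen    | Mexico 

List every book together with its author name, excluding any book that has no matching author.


INNER JOIN keeps only books rows whose author_id matches an id in authors. Walk through each book:
  - book 1 (Quiet Streets): author_id=3 -> matches Allen
  - book 2 (River Crossing): author_id=NULL, no match -> dropped
  - book 3 (Hollow Hills): author_id=3 -> matches Allen
  - book 4 (The Glass Key): author_id=2 -> matches Mitchell
So 1 of 4 rows is dropped.

SQL:
SELECT a.title, b.name AS author
FROM books a
INNER JOIN authors b ON a.author_id = b.id

Result:
title         | author  
--------------+---------
Quiet Streets | Allen   
Hollow Hills  | Allen   
The Glass Key | Mitchell


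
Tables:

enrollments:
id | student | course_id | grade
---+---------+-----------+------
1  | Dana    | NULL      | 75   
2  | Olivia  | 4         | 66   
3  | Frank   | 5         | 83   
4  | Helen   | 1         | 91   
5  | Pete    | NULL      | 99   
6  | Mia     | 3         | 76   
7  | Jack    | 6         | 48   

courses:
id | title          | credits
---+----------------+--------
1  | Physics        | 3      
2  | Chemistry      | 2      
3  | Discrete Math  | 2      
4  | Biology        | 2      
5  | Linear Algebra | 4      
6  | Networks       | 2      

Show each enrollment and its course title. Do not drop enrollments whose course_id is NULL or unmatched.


LEFT JOIN keeps every row from enrollments (the left table); where course_id has no match in courses, the course columns become NULL. Walk through each enrollment:
  - enrollment 1 (Dana): course_id=NULL, no match -> kept with NULL
  - enrollment 2 (Olivia): course_id=4 -> matches Biology
  - enrollment 3 (Frank): course_id=5 -> matches Linear Algebra
  - enrollment 4 (Helen): course_id=1 -> matches Physics
  - enrollment 5 (Pete): course_id=NULL, no match -> kept with NULL
  - enrollment 6 (Mia): course_id=3 -> matches Discrete Math
  - enrollment 7 (Jack): course_id=6 -> matches Networks
All 7 rows appear; 2 have NULL course.

SQL:
SELECT a.student, b.title AS course
FROM enrollments a
LEFT JOIN courses b ON a.course_id = b.id

Result:
student | course        
--------+---------------
Dana    | NULL          
Olivia  | Biology       
Frank   | Linear Algebra
Helen   | Physics       
Pete    | NULL          
Mia     | Discrete Math 
Jack    | Networks      


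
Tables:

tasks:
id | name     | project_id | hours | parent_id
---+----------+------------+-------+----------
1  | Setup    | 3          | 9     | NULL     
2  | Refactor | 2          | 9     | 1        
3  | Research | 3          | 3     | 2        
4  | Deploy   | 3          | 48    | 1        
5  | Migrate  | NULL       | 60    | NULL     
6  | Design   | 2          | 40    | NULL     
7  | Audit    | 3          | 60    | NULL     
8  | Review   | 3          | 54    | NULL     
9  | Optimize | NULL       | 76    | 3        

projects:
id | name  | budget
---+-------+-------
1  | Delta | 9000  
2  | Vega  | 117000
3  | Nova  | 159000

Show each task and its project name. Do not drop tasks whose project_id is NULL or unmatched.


LEFT JOIN keeps every row from tasks (the left table); where project_id has no match in projects, the project columns become NULL. Walk through each task:
  - task 1 (Setup): project_id=3 -> matches Nova
  - task 2 (Refactor): project_id=2 -> matches Vega
  - task 3 (Research): project_id=3 -> matches Nova
  - task 4 (Deploy): project_id=3 -> matches Nova
  - task 5 (Migrate): project_id=NULL, no match -> kept with NULL
  - task 6 (Design): project_id=2 -> matches Vega
  - task 7 (Audit): project_id=3 -> matches Nova
  - task 8 (Review): project_id=3 -> matches Nova
  - task 9 (Optimize): project_id=NULL, no match -> kept with NULL
All 9 rows appear; 2 have NULL project.

SQL:
SELECT a.name, b.name AS project
FROM tasks a
LEFT JOIN projects b ON a.project_id = b.id

Result:
name     | project
---------+--------
Setup    | Nova   
Refactor | Vega   
Research | Nova   
Deploy   | Nova   
Migrate  | NULL   
Design   | Vega   
Audit    | Nova   
Review   | Nova   
Optimize | NULL   


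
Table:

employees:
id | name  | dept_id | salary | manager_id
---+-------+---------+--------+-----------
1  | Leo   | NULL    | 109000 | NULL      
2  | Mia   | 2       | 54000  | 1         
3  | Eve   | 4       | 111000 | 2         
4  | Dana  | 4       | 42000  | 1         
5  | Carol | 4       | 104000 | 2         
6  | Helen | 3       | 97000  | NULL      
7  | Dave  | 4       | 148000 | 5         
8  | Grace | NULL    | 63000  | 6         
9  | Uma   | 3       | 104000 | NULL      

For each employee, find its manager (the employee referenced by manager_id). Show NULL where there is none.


This is a self-join: employees is joined to a second copy of itself, matching each row's manager_id to another row's id. Use LEFT JOIN so rows with manager_id=NULL are kept.
  - employee 1 (Leo): manager_id=NULL -> NULL
  - employee 2 (Mia): manager_id=1 -> Leo
  - employee 3 (Eve): manager_id=2 -> Mia
  - employee 4 (Dana): manager_id=1 -> Leo
  - employee 5 (Carol): manager_id=2 -> Mia
  - employee 6 (Helen): manager_id=NULL -> NULL
  - employee 7 (Dave): manager_id=5 -> Carol
  - employee 8 (Grace): manager_id=6 -> Helen
  - employee 9 (Uma): manager_id=NULL -> NULL

SQL:
SELECT a.name AS item, b.name AS manager
FROM employees a
LEFT JOIN employees b ON a.manager_id = b.id

Result:
item  | manager
------+--------
Leo   | NULL   
Mia   | Leo    
Eve   | Mia    
Dana  | Leo    
Carol | Mia    
Helen | NULL   
Dave  | Carol  
Grace | Helen  
Uma   | NULL   


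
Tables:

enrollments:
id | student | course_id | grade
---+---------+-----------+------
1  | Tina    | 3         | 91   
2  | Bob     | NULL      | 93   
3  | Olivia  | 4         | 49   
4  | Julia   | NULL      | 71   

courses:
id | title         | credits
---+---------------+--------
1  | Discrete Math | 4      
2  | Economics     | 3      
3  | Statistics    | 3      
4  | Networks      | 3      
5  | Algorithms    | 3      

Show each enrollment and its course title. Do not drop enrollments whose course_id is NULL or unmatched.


LEFT JOIN keeps every row from enrollments (the left table); where course_id has no match in courses, the course columns become NULL. Walk through each enrollment:
  - enrollment 1 (Tina): course_id=3 -> matches Statistics
  - enrollment 2 (Bob): course_id=NULL, no match -> kept with NULL
  - enrollment 3 (Olivia): course_id=4 -> matches Networks
  - enrollment 4 (Julia): course_id=NULL, no match -> kept with NULL
All 4 rows appear; 2 have NULL course.

SQL:
SELECT a.student, b.title AS course
FROM enrollments a
LEFT JOIN courses b ON a.course_id = b.id

Result:
student | course    
--------+-----------
Tina    | Statistics
Bob     | NULL      
Olivia  | Networks  
Julia   | NULL      


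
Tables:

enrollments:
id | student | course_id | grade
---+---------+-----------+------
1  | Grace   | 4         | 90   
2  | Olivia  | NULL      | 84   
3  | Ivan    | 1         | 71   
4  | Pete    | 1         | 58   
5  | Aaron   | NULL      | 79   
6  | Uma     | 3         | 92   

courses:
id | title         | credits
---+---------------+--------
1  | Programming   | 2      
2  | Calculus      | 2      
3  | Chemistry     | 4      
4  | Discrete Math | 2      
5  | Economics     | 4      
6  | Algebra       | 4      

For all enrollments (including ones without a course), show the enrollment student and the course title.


LEFT JOIN keeps every row from enrollments (the left table); where course_id has no match in courses, the course columns become NULL. Walk through each enrollment:
  - enrollment 1 (Grace): course_id=4 -> matches Discrete Math
  - enrollment 2 (Olivia): course_id=NULL, no match -> kept with NULL
  - enrollment 3 (Ivan): course_id=1 -> matches Programming
  - enrollment 4 (Pete): course_id=1 -> matches Programming
  - enrollment 5 (Aaron): course_id=NULL, no match -> kept with NULL
  - enrollment 6 (Uma): course_id=3 -> matches Chemistry
All 6 rows appear; 2 have NULL course.

SQL:
SELECT a.student, b.title AS course
FROM enrollments a
LEFT JOIN courses b ON a.course_id = b.id

Result:
student | course       
--------+--------------
Grace   | Discrete Math
Olivia  | NULL         
Ivan    | Programming  
Pete    | Programming  
Aaron   | NULL         
Uma     | Chemistry    


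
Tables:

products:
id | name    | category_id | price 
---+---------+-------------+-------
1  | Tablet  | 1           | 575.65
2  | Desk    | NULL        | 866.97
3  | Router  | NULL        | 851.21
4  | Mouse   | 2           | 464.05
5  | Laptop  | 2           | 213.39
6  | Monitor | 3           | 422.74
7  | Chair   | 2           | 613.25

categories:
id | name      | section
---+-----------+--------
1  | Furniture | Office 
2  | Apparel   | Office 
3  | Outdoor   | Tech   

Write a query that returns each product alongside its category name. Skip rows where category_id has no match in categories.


INNER JOIN keeps only products rows whose category_id matches an id in categories. Walk through each product:
  - product 1 (Tablet): category_id=1 -> matches Furniture
  - product 2 (Desk): category_id=NULL, no match -> dropped
  - product 3 (Router): category_id=NULL, no match -> dropped
  - product 4 (Mouse): category_id=2 -> matches Apparel
  - product 5 (Laptop): category_id=2 -> matches Apparel
  - product 6 (Monitor): category_id=3 -> matches Outdoor
  - product 7 (Chair): category_id=2 -> matches Apparel
So 2 of 7 rows are dropped.

SQL:
SELECT a.name, b.name AS category
FROM products a
INNER JOIN categories b ON a.category_id = b.id

Result:
name    | category 
--------+----------
Tablet  | Furniture
Mouse   | Apparel  
Laptop  | Apparel  
Monitor | Outdoor  
Chair   | Apparel  


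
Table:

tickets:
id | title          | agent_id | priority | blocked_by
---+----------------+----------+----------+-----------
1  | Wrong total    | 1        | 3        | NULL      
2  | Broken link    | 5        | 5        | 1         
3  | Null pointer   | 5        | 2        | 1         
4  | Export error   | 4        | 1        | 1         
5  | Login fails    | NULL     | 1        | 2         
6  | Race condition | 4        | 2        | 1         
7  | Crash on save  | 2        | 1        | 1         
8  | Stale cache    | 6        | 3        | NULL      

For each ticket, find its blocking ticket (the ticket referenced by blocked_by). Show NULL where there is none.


This is a self-join: tickets is joined to a second copy of itself, matching each row's blocked_by to another row's id. Use LEFT JOIN so rows with blocked_by=NULL are kept.
  - ticket 1 (Wrong total): blocked_by=NULL -> NULL
  - ticket 2 (Broken link): blocked_by=1 -> Wrong total
  - ticket 3 (Null pointer): blocked_by=1 -> Wrong total
  - ticket 4 (Export error): blocked_by=1 -> Wrong total
  - ticket 5 (Login fails): blocked_by=2 -> Broken link
  - ticket 6 (Race condition): blocked_by=1 -> Wrong total
  - ticket 7 (Crash on save): blocked_by=1 -> Wrong total
  - ticket 8 (Stale cache): blocked_by=NULL -> NULL

SQL:
SELECT a.title AS item, b.title AS blocked_by
FROM tickets a
LEFT JOIN tickets b ON a.blocked_by = b.id

Result:
item           | blocked_by 
---------------+------------
Wrong total    | NULL       
Broken link    | Wrong total
Null pointer   | Wrong total
Export error   | Wrong total
Login fails    | Broken link
Race condition | Wrong total
Crash on save  | Wrong total
Stale cache    | NULL       


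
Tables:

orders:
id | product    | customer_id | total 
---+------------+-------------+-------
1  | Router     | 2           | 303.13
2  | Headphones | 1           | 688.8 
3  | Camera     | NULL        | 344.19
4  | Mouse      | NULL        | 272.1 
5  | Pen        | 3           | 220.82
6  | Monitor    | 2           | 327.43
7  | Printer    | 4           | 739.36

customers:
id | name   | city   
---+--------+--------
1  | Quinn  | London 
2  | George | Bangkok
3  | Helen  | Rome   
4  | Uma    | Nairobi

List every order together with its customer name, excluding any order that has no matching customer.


INNER JOIN keeps only orders rows whose customer_id matches an id in customers. Walk through each order:
  - order 1 (Router): customer_id=2 -> matches George
  - order 2 (Headphones): customer_id=1 -> matches Quinn
  - order 3 (Camera): customer_id=NULL, no match -> dropped
  - order 4 (Mouse): customer_id=NULL, no match -> dropped
  - order 5 (Pen): customer_id=3 -> matches Helen
  - order 6 (Monitor): customer_id=2 -> matches George
  - order 7 (Printer): customer_id=4 -> matches Uma
So 2 of 7 rows are dropped.

SQL:
SELECT a.product, b.name AS customer
FROM orders a
INNER JOIN customers b ON a.customer_id = b.id

Result:
product    | customer
-----------+---------
Router     | George  
Headphones | Quinn   
Pen        | Helen   
Monitor    | George  
Printer    | Uma     


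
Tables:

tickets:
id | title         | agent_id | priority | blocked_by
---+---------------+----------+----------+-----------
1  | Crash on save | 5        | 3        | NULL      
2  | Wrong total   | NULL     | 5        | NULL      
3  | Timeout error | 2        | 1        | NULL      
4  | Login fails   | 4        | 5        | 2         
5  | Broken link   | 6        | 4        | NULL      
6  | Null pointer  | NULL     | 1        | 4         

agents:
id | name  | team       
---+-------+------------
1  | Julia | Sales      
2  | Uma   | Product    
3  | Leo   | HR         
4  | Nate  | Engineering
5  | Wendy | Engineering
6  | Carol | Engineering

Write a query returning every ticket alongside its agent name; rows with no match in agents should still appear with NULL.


LEFT JOIN keeps every row from tickets (the left table); where agent_id has no match in agents, the agent columns become NULL. Walk through each ticket:
  - ticket 1 (Crash on save): agent_id=5 -> matches Wendy
  - ticket 2 (Wrong total): agent_id=NULL, no match -> kept with NULL
  - ticket 3 (Timeout error): agent_id=2 -> matches Uma
  - ticket 4 (Login fails): agent_id=4 -> matches Nate
  - ticket 5 (Broken link): agent_id=6 -> matches Carol
  - ticket 6 (Null pointer): agent_id=NULL, no match -> kept with NULL
All 6 rows appear; 2 have NULL agent.

SQL:
SELECT a.title, b.name AS agent
FROM tickets a
LEFT JOIN agents b ON a.agent_id = b.id

Result:
title         | agent
--------------+------
Crash on save | Wendy
Wrong total   | NULL 
Timeout error | Uma  
Login fails   | Nate 
Broken link   | Carol
Null pointer  | NULL 


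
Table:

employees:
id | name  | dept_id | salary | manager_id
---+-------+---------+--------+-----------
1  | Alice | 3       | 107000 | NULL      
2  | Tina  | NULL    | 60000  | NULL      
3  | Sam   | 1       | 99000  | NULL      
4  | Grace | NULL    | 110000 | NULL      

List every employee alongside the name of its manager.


This is a self-join: employees is joined to a second copy of itself, matching each row's manager_id to another row's id. Use LEFT JOIN so rows with manager_id=NULL are kept.
  - employee 1 (Alice): manager_id=NULL -> NULL
  - employee 2 (Tina): manager_id=NULL -> NULL
  - employee 3 (Sam): manager_id=NULL -> NULL
  - employee 4 (Grace): manager_id=NULL -> NULL

SQL:
SELECT a.name AS item, b.name AS manager
FROM employees a
LEFT JOIN employees b ON a.manager_id = b.id

Result:
item  | manager
------+--------
Alice | NULL   
Tina  | NULL   
Sam   | NULL   
Grace | NULL   


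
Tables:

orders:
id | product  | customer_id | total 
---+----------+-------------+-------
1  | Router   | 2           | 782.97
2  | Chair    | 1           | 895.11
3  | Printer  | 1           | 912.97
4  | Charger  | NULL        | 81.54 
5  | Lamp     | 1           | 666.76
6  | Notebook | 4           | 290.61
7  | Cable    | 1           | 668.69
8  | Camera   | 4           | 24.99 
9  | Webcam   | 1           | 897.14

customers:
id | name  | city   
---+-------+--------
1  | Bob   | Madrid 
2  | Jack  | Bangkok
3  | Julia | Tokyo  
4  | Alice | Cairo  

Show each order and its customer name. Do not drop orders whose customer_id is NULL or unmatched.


LEFT JOIN keeps every row from orders (the left table); where customer_id has no match in customers, the customer columns become NULL. Walk through each order:
  - order 1 (Router): customer_id=2 -> matches Jack
  - order 2 (Chair): customer_id=1 -> matches Bob
  - order 3 (Printer): customer_id=1 -> matches Bob
  - order 4 (Charger): customer_id=NULL, no match -> kept with NULL
  - order 5 (Lamp): customer_id=1 -> matches Bob
  - order 6 (Notebook): customer_id=4 -> matches Alice
  - order 7 (Cable): customer_id=1 -> matches Bob
  - order 8 (Camera): customer_id=4 -> matches Alice
  - order 9 (Webcam): customer_id=1 -> matches Bob
All 9 rows appear; 1 has NULL customer.

SQL:
SELECT a.product, b.name AS customer
FROM orders a
LEFT JOIN customers b ON a.customer_id = b.id

Result:
product  | customer
---------+---------
Router   | Jack    
Chair    | Bob     
Printer  | Bob     
Charger  | NULL    
Lamp     | Bob     
Notebook | Alice   
Cable    | Bob     
Camera   | Alice   
Webcam   | Bob     


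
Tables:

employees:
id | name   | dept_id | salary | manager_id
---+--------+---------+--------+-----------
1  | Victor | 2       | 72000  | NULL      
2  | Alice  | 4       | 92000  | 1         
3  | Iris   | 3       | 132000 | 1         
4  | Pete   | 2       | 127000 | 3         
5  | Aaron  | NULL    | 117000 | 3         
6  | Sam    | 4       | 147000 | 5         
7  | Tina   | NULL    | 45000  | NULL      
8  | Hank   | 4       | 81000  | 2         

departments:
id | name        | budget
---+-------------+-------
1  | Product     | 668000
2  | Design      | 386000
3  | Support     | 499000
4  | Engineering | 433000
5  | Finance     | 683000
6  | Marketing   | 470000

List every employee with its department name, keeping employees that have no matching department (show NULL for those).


LEFT JOIN keeps every row from employees (the left table); where dept_id has no match in departments, the department columns become NULL. Walk through each employee:
  - employee 1 (Victor): dept_id=2 -> matches Design
  - employee 2 (Alice): dept_id=4 -> matches Engineering
  - employee 3 (Iris): dept_id=3 -> matches Support
  - employee 4 (Pete): dept_id=2 -> matches Design
  - employee 5 (Aaron): dept_id=NULL, no match -> kept with NULL
  - employee 6 (Sam): dept_id=4 -> matches Engineering
  - employee 7 (Tina): dept_id=NULL, no match -> kept with NULL
  - employee 8 (Hank): dept_id=4 -> matches Engineering
All 8 rows appear; 2 have NULL department.

SQL:
SELECT a.name, b.name AS department
FROM employees a
LEFT JOIN departments b ON a.dept_id = b.id

Result:
name   | department 
-------+------------
Victor | Design     
Alice  | Engineering
Iris   | Support    
Pete   | Design     
Aaron  | NULL       
Sam    | Engineering
Tina   | NULL       
Hank   | Engineering


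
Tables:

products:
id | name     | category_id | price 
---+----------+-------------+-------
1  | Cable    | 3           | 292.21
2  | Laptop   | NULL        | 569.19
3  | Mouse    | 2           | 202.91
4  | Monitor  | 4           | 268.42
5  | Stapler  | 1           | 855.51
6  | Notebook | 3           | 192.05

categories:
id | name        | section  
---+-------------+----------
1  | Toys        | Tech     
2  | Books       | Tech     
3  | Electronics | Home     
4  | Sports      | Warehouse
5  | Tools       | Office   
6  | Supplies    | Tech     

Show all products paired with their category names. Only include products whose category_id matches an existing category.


INNER JOIN keeps only products rows whose category_id matches an id in categories. Walk through each product:
  - product 1 (Cable): category_id=3 -> matches Electronics
  - product 2 (Laptop): category_id=NULL, no match -> dropped
  - product 3 (Mouse): category_id=2 -> matches Books
  - product 4 (Monitor): category_id=4 -> matches Sports
  - product 5 (Stapler): category_id=1 -> matches Toys
  - product 6 (Notebook): category_id=3 -> matches Electronics
So 1 of 6 rows is dropped.

SQL:
SELECT a.name, b.name AS category
FROM products a
INNER JOIN categories b ON a.category_id = b.id

Result:
name     | category   
---------+------------
Cable    | Electronics
Mouse    | Books      
Monitor  | Sports     
Stapler  | Toys       
Notebook | Electronics


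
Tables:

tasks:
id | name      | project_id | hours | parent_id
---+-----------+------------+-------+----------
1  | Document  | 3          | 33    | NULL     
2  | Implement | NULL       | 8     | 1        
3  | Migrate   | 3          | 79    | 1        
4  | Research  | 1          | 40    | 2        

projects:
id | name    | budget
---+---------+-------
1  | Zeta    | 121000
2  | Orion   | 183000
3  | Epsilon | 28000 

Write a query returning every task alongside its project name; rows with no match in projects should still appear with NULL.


LEFT JOIN keeps every row from tasks (the left table); where project_id has no match in projects, the project columns become NULL. Walk through each task:
  - task 1 (Document): project_id=3 -> matches Epsilon
  - task 2 (Implement): project_id=NULL, no match -> kept with NULL
  - task 3 (Migrate): project_id=3 -> matches Epsilon
  - task 4 (Research): project_id=1 -> matches Zeta
All 4 rows appear; 1 has NULL project.

SQL:
SELECT a.name, b.name AS project
FROM tasks a
LEFT JOIN projects b ON a.project_id = b.id

Result:
name      | project
----------+--------
Document  | Epsilon
Implement | NULL   
Migrate   | Epsilon
Research  | Zeta   


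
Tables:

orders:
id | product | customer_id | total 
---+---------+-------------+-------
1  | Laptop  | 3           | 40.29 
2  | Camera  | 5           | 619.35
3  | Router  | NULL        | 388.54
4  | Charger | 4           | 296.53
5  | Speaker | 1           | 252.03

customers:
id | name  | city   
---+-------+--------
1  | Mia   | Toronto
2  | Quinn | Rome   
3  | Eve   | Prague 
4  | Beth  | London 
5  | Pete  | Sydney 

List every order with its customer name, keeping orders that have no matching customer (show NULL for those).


LEFT JOIN keeps every row from orders (the left table); where customer_id has no match in customers, the customer columns become NULL. Walk through each order:
  - order 1 (Laptop): customer_id=3 -> matches Eve
  - order 2 (Camera): customer_id=5 -> matches Pete
  - order 3 (Router): customer_id=NULL, no match -> kept with NULL
  - order 4 (Charger): customer_id=4 -> matches Beth
  - order 5 (Speaker): customer_id=1 -> matches Mia
All 5 rows appear; 1 has NULL customer.

SQL:
SELECT a.product, b.name AS customer
FROM orders a
LEFT JOIN customers b ON a.customer_id = b.id

Result:
product | customer
--------+---------
Laptop  | Eve     
Camera  | Pete    
Router  | NULL    
Charger | Beth    
Speaker | Mia     


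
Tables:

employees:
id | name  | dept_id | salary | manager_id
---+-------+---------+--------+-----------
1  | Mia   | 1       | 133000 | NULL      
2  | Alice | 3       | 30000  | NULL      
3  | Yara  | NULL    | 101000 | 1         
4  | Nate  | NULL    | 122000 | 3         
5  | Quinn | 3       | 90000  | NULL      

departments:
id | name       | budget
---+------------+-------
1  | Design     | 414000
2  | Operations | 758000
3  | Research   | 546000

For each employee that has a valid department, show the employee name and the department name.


INNER JOIN keeps only employees rows whose dept_id matches an id in departments. Walk through each employee:
  - employee 1 (Mia): dept_id=1 -> matches Design
  - employee 2 (Alice): dept_id=3 -> matches Research
  - employee 3 (Yara): dept_id=NULL, no match -> dropped
  - employee 4 (Nate): dept_id=NULL, no match -> dropped
  - employee 5 (Quinn): dept_id=3 -> matches Research
So 2 of 5 rows are dropped.

SQL:
SELECT a.name, b.name AS department
FROM employees a
INNER JOIN departments b ON a.dept_id = b.id

Result:
name  | department
------+-----------
Mia   | Design    
Alice | Research  
Quinn | Research  


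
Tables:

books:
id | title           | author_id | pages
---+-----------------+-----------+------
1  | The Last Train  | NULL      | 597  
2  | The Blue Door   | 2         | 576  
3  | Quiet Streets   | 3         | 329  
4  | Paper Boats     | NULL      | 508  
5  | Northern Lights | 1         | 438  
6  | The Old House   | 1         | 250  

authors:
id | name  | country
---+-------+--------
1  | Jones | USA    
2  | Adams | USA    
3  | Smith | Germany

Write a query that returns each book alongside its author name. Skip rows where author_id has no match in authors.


INNER JOIN keeps only books rows whose author_id matches an id in authors. Walk through each book:
  - book 1 (The Last Train): author_id=NULL, no match -> dropped
  - book 2 (The Blue Door): author_id=2 -> matches Adams
  - book 3 (Quiet Streets): author_id=3 -> matches Smith
  - book 4 (Paper Boats): author_id=NULL, no match -> dropped
  - book 5 (Northern Lights): author_id=1 -> matches Jones
  - book 6 (The Old House): author_id=1 -> matches Jones
So 2 of 6 rows are dropped.

SQL:
SELECT a.title, b.name AS author
FROM books a
INNER JOIN authors b ON a.author_id = b.id

Result:
title           | author
----------------+-------
The Blue Door   | Adams 
Quiet Streets   | Smith 
Northern Lights | Jones 
The Old House   | Jones 


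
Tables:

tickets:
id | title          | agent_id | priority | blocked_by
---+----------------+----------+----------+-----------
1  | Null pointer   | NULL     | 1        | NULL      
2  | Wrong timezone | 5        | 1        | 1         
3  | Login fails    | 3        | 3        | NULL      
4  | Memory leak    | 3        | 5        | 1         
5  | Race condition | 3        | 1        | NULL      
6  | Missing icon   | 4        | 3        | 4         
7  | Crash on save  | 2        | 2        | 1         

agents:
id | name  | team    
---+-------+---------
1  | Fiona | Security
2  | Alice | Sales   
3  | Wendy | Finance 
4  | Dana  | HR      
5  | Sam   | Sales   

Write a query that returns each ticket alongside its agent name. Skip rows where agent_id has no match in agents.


INNER JOIN keeps only tickets rows whose agent_id matches an id in agents. Walk through each ticket:
  - ticket 1 (Null pointer): agent_id=NULL, no match -> dropped
  - ticket 2 (Wrong timezone): agent_id=5 -> matches Sam
  - ticket 3 (Login fails): agent_id=3 -> matches Wendy
  - ticket 4 (Memory leak): agent_id=3 -> matches Wendy
  - ticket 5 (Race condition): agent_id=3 -> matches Wendy
  - ticket 6 (Missing icon): agent_id=4 -> matches Dana
  - ticket 7 (Crash on save): agent_id=2 -> matches Alice
So 1 of 7 rows is dropped.

SQL:
SELECT a.title, b.name AS agent
FROM tickets a
INNER JOIN agents b ON a.agent_id = b.id

Result:
title          | agent
---------------+------
Wrong timezone | Sam  
Login fails    | Wendy
Memory leak    | Wendy
Race condition | Wendy
Missing icon   | Dana 
Crash on save  | Alice


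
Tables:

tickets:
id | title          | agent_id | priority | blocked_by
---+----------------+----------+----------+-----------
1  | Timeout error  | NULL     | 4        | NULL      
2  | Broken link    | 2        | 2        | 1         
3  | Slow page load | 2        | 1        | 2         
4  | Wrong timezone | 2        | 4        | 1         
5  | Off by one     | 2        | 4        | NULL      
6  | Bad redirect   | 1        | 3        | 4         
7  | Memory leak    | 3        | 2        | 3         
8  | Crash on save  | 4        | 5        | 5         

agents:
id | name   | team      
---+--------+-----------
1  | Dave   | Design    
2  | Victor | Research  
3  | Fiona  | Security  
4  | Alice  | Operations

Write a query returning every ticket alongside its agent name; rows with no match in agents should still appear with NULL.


LEFT JOIN keeps every row from tickets (the left table); where agent_id has no match in agents, the agent columns become NULL. Walk through each ticket:
  - ticket 1 (Timeout error): agent_id=NULL, no match -> kept with NULL
  - ticket 2 (Broken link): agent_id=2 -> matches Victor
  - ticket 3 (Slow page load): agent_id=2 -> matches Victor
  - ticket 4 (Wrong timezone): agent_id=2 -> matches Victor
  - ticket 5 (Off by one): agent_id=2 -> matches Victor
  - ticket 6 (Bad redirect): agent_id=1 -> matches Dave
  - ticket 7 (Memory leak): agent_id=3 -> matches Fiona
  - ticket 8 (Crash on save): agent_id=4 -> matches Alice
All 8 rows appear; 1 has NULL agent.

SQL:
SELECT a.title, b.name AS agent
FROM tickets a
LEFT JOIN agents b ON a.agent_id = b.id

Result:
title          | agent 
---------------+-------
Timeout error  | NULL  
Broken link    | Victor
Slow page load | Victor
Wrong timezone | Victor
Off by one     | Victor
Bad redirect   | Dave  
Memory leak    | Fiona 
Crash on save  | Alice 


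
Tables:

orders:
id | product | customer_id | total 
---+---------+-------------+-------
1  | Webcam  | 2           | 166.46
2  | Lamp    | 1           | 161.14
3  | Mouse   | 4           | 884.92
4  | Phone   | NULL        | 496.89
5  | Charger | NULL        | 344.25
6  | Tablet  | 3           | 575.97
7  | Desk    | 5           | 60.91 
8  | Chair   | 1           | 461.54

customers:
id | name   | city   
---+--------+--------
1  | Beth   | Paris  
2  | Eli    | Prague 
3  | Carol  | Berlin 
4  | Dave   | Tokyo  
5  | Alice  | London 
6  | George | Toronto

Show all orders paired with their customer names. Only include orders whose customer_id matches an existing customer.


INNER JOIN keeps only orders rows whose customer_id matches an id in customers. Walk through each order:
  - order 1 (Webcam): customer_id=2 -> matches Eli
  - order 2 (Lamp): customer_id=1 -> matches Beth
  - order 3 (Mouse): customer_id=4 -> matches Dave
  - order 4 (Phone): customer_id=NULL, no match -> dropped
  - order 5 (Charger): customer_id=NULL, no match -> dropped
  - order 6 (Tablet): customer_id=3 -> matches Carol
  - order 7 (Desk): customer_id=5 -> matches Alice
  - order 8 (Chair): customer_id=1 -> matches Beth
So 2 of 8 rows are dropped.

SQL:
SELECT a.product, b.name AS customer
FROM orders a
INNER JOIN customers b ON a.customer_id = b.id

Result:
product | customer
--------+---------
Webcam  | Eli     
Lamp    | Beth    
Mouse   | Dave    
Tablet  | Carol   
Desk    | Alice   
Chair   | Beth    


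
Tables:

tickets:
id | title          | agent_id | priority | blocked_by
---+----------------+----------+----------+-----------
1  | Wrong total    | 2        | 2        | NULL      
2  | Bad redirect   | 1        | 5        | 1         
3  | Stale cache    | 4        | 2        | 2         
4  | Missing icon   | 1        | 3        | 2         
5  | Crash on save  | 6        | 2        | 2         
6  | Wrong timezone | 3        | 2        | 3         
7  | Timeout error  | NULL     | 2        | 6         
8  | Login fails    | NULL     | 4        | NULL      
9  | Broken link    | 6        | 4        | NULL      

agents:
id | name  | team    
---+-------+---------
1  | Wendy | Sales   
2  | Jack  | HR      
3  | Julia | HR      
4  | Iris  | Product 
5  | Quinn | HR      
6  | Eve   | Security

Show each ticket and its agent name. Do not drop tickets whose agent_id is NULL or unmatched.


LEFT JOIN keeps every row from tickets (the left table); where agent_id has no match in agents, the agent columns become NULL. Walk through each ticket:
  - ticket 1 (Wrong total): agent_id=2 -> matches Jack
  - ticket 2 (Bad redirect): agent_id=1 -> matches Wendy
  - ticket 3 (Stale cache): agent_id=4 -> matches Iris
  - ticket 4 (Missing icon): agent_id=1 -> matches Wendy
  - ticket 5 (Crash on save): agent_id=6 -> matches Eve
  - ticket 6 (Wrong timezone): agent_id=3 -> matches Julia
  - ticket 7 (Timeout error): agent_id=NULL, no match -> kept with NULL
  - ticket 8 (Login fails): agent_id=NULL, no match -> kept with NULL
  - ticket 9 (Broken link): agent_id=6 -> matches Eve
All 9 rows appear; 2 have NULL agent.

SQL:
SELECT a.title, b.name AS agent
FROM tickets a
LEFT JOIN agents b ON a.agent_id = b.id

Result:
title          | agent
---------------+------
Wrong total    | Jack 
Bad redirect   | Wendy
Stale cache    | Iris 
Missing icon   | Wendy
Crash on save  | Eve  
Wrong timezone | Julia
Timeout error  | NULL 
Login fails    | NULL 
Broken link    | Eve  
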